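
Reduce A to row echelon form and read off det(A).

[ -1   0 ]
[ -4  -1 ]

Forward elimination:
R2 <- R2 - (4)*R1:  [  0  -1 ]
Upper-triangular form:
[ -1   0 ]
[  0  -1 ]
det(A) = (-1)^0 * (-1) * (-1) = 1  (0 row swaps -> sign +1)

det(A) = 1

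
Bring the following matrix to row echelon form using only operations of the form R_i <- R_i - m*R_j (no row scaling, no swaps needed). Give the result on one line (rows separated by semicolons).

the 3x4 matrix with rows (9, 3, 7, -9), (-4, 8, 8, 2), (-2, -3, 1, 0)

REF = [9 3 7 -9; 0 28/3 100/9 -2; 0 0 16/3 -5/2]

Forward elimination:
R2 <- R2 - (-4/9)*R1:  [     0   28/3  100/9     -2 ]
R3 <- R3 - (-2/9)*R1:  [    0  -7/3  23/9    -2 ]
R3 <- R3 - (-1/4)*R2:  [    0     0  16/3  -5/2 ]
Row echelon form:
[ 9     3      7    -9 ]
[ 0  28/3  100/9    -2 ]
[ 0     0   16/3  -5/2 ]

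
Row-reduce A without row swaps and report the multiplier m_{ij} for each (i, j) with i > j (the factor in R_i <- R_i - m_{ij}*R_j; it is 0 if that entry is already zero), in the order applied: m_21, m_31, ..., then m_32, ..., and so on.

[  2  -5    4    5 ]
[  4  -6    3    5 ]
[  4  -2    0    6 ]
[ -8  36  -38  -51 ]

Forward elimination:
R2 <- R2 - (2)*R1:  [  0   4  -5  -5 ]
R3 <- R3 - (2)*R1:  [  0   8  -8  -4 ]
R4 <- R4 - (-4)*R1:  [   0   16  -22  -31 ]
R3 <- R3 - (2)*R2:  [ 0  0  2  6 ]
R4 <- R4 - (4)*R2:  [   0    0   -2  -11 ]
R4 <- R4 - (-1)*R3:  [  0   0   0  -5 ]
Multipliers (in order of application): m_{21} = 2, m_{31} = 2, m_{41} = -4, m_{32} = 2, m_{42} = 4, m_{43} = -1

multipliers: 2, 2, -4, 2, 4, -1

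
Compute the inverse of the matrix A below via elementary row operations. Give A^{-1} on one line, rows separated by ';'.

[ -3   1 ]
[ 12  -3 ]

Gauss-Jordan on [A | I]:
R1 <- (1/-3)*R1:  [    1  -1/3  |  -1/3     0 ]
R2 <- R2 - (12)*R1:  [ 0  1  |  4  1 ]
R1 <- R1 - (-1/3)*R2:  [   1    0  |    1  1/3 ]
Right block of [I | A^{-1}] is the inverse:
[ 1  1/3 ]
[ 4    1 ]

inverse = [1 1/3; 4 1]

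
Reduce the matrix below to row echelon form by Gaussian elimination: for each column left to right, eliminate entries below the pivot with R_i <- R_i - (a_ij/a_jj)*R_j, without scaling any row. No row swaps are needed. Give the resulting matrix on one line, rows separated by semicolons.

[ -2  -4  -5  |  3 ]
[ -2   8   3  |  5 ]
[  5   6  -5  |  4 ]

REF = [-2 -4 -5 3; 0 12 8 2; 0 0 -89/6 73/6]

Forward elimination:
R2 <- R2 - (1)*R1:  [  0  12   8   2 ]
R3 <- R3 - (-5/2)*R1:  [     0     -4  -35/2   23/2 ]
R3 <- R3 - (-1/3)*R2:  [     0      0  -89/6   73/6 ]
Row echelon form:
[ -2  -4     -5  |     3 ]
[  0  12      8  |     2 ]
[  0   0  -89/6  |  73/6 ]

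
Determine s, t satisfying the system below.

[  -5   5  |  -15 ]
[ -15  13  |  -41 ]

Forward elimination on [A|b]:
R2 <- R2 - (3)*R1:  [  0  -2   4 ]
Row echelon form:
[ -5   5  |  -15 ]
[  0  -2  |    4 ]
Back-substitution:
t = (4) / -2 = -2
s = (-15 - (5)*(-2)) / -5 = 1

(1, -2)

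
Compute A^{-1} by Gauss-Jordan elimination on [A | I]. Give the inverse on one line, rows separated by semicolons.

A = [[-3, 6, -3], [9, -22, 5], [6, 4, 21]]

inverse = [241/6 23/2 3; 53/4 15/4 1; -14 -4 -1]

Gauss-Jordan on [A | I]:
R1 <- (1/-3)*R1:  [    1    -2     1  |  -1/3     0     0 ]
R2 <- R2 - (9)*R1:  [  0  -4  -4  |   3   1   0 ]
R3 <- R3 - (6)*R1:  [  0  16  15  |   2   0   1 ]
R2 <- (1/-4)*R2:  [    0     1     1  |  -3/4  -1/4     0 ]
R1 <- R1 - (-2)*R2:  [     1      0      3  |  -11/6   -1/2      0 ]
R3 <- R3 - (16)*R2:  [  0   0  -1  |  14   4   1 ]
R3 <- (1/-1)*R3:  [   0    0    1  |  -14   -4   -1 ]
R1 <- R1 - (3)*R3:  [     1      0      0  |  241/6   23/2      3 ]
R2 <- R2 - (1)*R3:  [    0     1     0  |  53/4  15/4     1 ]
Right block of [I | A^{-1}] is the inverse:
[ 241/6  23/2   3 ]
[  53/4  15/4   1 ]
[   -14    -4  -1 ]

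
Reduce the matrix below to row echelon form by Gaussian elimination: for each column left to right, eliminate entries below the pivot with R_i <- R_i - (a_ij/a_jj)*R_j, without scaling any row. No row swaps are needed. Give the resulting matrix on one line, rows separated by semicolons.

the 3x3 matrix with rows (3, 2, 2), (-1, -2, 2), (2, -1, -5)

Forward elimination:
R2 <- R2 - (-1/3)*R1:  [    0  -4/3   8/3 ]
R3 <- R3 - (2/3)*R1:  [     0   -7/3  -19/3 ]
R3 <- R3 - (7/4)*R2:  [   0    0  -11 ]
Row echelon form:
[ 3     2    2 ]
[ 0  -4/3  8/3 ]
[ 0     0  -11 ]

REF = [3 2 2; 0 -4/3 8/3; 0 0 -11]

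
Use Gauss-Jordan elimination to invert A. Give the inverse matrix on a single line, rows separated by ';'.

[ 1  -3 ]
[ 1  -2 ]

Gauss-Jordan on [A | I]:
R2 <- R2 - (1)*R1:  [  0   1  |  -1   1 ]
R1 <- R1 - (-3)*R2:  [  1   0  |  -2   3 ]
Right block of [I | A^{-1}] is the inverse:
[ -2  3 ]
[ -1  1 ]

inverse = [-2 3; -1 1]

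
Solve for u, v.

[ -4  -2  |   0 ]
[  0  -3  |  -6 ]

Forward elimination on [A|b]:
Row echelon form:
[ -4  -2  |   0 ]
[  0  -3  |  -6 ]
Back-substitution:
v = (-6) / -3 = 2
u = (0 - (-2)*(2)) / -4 = -1

(-1, 2)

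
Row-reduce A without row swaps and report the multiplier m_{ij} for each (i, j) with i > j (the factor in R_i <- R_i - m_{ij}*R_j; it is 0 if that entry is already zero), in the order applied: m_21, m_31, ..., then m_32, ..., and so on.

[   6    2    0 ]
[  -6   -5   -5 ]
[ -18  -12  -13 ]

multipliers: -1, -3, 2

Forward elimination:
R2 <- R2 - (-1)*R1:  [  0  -3  -5 ]
R3 <- R3 - (-3)*R1:  [   0   -6  -13 ]
R3 <- R3 - (2)*R2:  [  0   0  -3 ]
Multipliers (in order of application): m_{21} = -1, m_{31} = -3, m_{32} = 2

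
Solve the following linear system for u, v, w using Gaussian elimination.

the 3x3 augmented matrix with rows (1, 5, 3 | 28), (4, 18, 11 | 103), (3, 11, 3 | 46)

Forward elimination on [A|b]:
R2 <- R2 - (4)*R1:  [  0  -2  -1  -9 ]
R3 <- R3 - (3)*R1:  [   0   -4   -6  -38 ]
R3 <- R3 - (2)*R2:  [   0    0   -4  -20 ]
Row echelon form:
[ 1   5   3  |   28 ]
[ 0  -2  -1  |   -9 ]
[ 0   0  -4  |  -20 ]
Back-substitution:
w = (-20) / -4 = 5
v = (-9 - (-1)*(5)) / -2 = 2
u = (28 - (5)*(2) - (3)*(5)) / 1 = 3

(3, 2, 5)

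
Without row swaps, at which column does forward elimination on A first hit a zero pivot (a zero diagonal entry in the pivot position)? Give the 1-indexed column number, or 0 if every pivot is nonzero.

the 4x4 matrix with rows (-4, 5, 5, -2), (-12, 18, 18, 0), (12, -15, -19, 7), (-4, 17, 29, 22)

Naive forward elimination:
R2 <- R2 - (3)*R1:  [ 0  3  3  6 ]
R3 <- R3 - (-3)*R1:  [  0   0  -4   1 ]
R4 <- R4 - (1)*R1:  [  0  12  24  24 ]
R4 <- R4 - (4)*R2:  [  0   0  12   0 ]
R4 <- R4 - (-3)*R3:  [ 0  0  0  3 ]
All pivots nonzero; naive elimination completes without hitting a zero pivot.

first zero-pivot column = 0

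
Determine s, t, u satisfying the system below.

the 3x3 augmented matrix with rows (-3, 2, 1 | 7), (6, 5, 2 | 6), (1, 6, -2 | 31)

(-1, 4, -4)

Forward elimination on [A|b]:
R2 <- R2 - (-2)*R1:  [  0   9   4  20 ]
R3 <- R3 - (-1/3)*R1:  [     0   20/3   -5/3  100/3 ]
R3 <- R3 - (20/27)*R2:  [       0        0  -125/27   500/27 ]
Row echelon form:
[ -3  2        1  |       7 ]
[  0  9        4  |      20 ]
[  0  0  -125/27  |  500/27 ]
Back-substitution:
u = (500/27) / (-125/27) = -4
t = (20 - (4)*(-4)) / 9 = 4
s = (7 - (2)*(4) - (1)*(-4)) / -3 = -1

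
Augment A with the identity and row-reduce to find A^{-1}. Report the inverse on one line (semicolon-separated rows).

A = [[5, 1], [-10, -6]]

inverse = [3/10 1/20; -1/2 -1/4]

Gauss-Jordan on [A | I]:
R1 <- (1/5)*R1:  [   1  1/5  |  1/5    0 ]
R2 <- R2 - (-10)*R1:  [  0  -4  |   2   1 ]
R2 <- (1/-4)*R2:  [    0     1  |  -1/2  -1/4 ]
R1 <- R1 - (1/5)*R2:  [    1     0  |  3/10  1/20 ]
Right block of [I | A^{-1}] is the inverse:
[ 3/10  1/20 ]
[ -1/2  -1/4 ]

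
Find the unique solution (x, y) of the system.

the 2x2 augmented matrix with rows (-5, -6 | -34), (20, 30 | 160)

(2, 4)

Forward elimination on [A|b]:
R2 <- R2 - (-4)*R1:  [  0   6  24 ]
Row echelon form:
[ -5  -6  |  -34 ]
[  0   6  |   24 ]
Back-substitution:
y = (24) / 6 = 4
x = (-34 - (-6)*(4)) / -5 = 2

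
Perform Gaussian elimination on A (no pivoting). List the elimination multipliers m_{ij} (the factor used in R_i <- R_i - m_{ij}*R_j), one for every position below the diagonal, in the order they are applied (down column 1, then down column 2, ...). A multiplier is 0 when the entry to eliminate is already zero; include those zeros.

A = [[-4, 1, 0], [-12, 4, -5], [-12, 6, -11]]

Forward elimination:
R2 <- R2 - (3)*R1:  [  0   1  -5 ]
R3 <- R3 - (3)*R1:  [   0    3  -11 ]
R3 <- R3 - (3)*R2:  [ 0  0  4 ]
Multipliers (in order of application): m_{21} = 3, m_{31} = 3, m_{32} = 3

multipliers: 3, 3, 3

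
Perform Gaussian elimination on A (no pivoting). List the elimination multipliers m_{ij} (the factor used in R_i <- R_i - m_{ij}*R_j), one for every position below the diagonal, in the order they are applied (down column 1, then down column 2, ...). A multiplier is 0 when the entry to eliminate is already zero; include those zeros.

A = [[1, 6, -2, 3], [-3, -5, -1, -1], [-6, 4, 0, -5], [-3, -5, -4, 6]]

Forward elimination:
R2 <- R2 - (-3)*R1:  [  0  13  -7   8 ]
R3 <- R3 - (-6)*R1:  [   0   40  -12   13 ]
R4 <- R4 - (-3)*R1:  [   0   13  -10   15 ]
R3 <- R3 - (40/13)*R2:  [       0        0   124/13  -151/13 ]
R4 <- R4 - (1)*R2:  [  0   0  -3   7 ]
R4 <- R4 - (-39/124)*R3:  [       0        0        0  415/124 ]
Multipliers (in order of application): m_{21} = -3, m_{31} = -6, m_{41} = -3, m_{32} = 40/13, m_{42} = 1, m_{43} = -39/124

multipliers: -3, -6, -3, 40/13, 1, -39/124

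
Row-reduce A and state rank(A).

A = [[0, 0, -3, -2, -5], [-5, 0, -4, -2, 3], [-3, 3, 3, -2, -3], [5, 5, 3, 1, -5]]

Row reduction:
R1 <-> R2   (pivot in column 1 was zero)
[ -5  0  -4  -2   3 ]
[  0  0  -3  -2  -5 ]
[ -3  3   3  -2  -3 ]
[  5  5   3   1  -5 ]
R3 <- R3 - (3/5)*R1:  [     0      3   27/5   -4/5  -24/5 ]
R4 <- R4 - (-1)*R1:  [  0   5  -1  -1  -2 ]
R2 <-> R3   (pivot in column 2 was zero)
[ -5  0    -4    -2      3 ]
[  0  3  27/5  -4/5  -24/5 ]
[  0  0    -3    -2     -5 ]
[  0  5    -1    -1     -2 ]
R4 <- R4 - (5/3)*R2:  [   0    0  -10  1/3    6 ]
R4 <- R4 - (10/3)*R3:  [    0     0     0     7  68/3 ]
Row echelon form:
[ -5  0    -4    -2      3 ]
[  0  3  27/5  -4/5  -24/5 ]
[  0  0    -3    -2     -5 ]
[  0  0     0     7   68/3 ]
Nonzero rows / pivot columns: 4

rank(A) = 4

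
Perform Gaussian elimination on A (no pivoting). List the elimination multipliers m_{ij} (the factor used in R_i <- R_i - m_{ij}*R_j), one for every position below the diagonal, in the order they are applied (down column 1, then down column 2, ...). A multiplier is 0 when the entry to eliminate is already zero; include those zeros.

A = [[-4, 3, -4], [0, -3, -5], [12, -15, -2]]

Forward elimination:
R2: entry in column 1 is already 0 -> m_{21} = 0 (no row operation needed)
R3 <- R3 - (-3)*R1:  [   0   -6  -14 ]
R3 <- R3 - (2)*R2:  [  0   0  -4 ]
Multipliers (in order of application): m_{21} = 0, m_{31} = -3, m_{32} = 2

multipliers: 0, -3, 2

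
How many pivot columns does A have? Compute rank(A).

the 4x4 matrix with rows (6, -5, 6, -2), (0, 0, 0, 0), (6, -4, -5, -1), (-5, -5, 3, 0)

Row reduction:
R3 <- R3 - (1)*R1:  [   0    1  -11    1 ]
R4 <- R4 - (-5/6)*R1:  [     0  -55/6      8   -5/3 ]
R2 <-> R3   (pivot in column 2 was zero)
[ 6     -5    6    -2 ]
[ 0      1  -11     1 ]
[ 0      0    0     0 ]
[ 0  -55/6    8  -5/3 ]
R4 <- R4 - (-55/6)*R2:  [      0       0  -557/6    15/2 ]
R3 <-> R4   (pivot in column 3 was zero)
[ 6  -5       6    -2 ]
[ 0   1     -11     1 ]
[ 0   0  -557/6  15/2 ]
[ 0   0       0     0 ]
Row echelon form:
[ 6  -5       6    -2 ]
[ 0   1     -11     1 ]
[ 0   0  -557/6  15/2 ]
[ 0   0       0     0 ]
Nonzero rows / pivot columns: 3

rank(A) = 3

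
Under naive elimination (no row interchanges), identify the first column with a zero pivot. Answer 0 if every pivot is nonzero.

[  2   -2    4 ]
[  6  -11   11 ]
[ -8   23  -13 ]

Naive forward elimination:
R2 <- R2 - (3)*R1:  [  0  -5  -1 ]
R3 <- R3 - (-4)*R1:  [  0  15   3 ]
R3 <- R3 - (-3)*R2:  [ 0  0  0 ]
Matrix at this point:
[ 2  -2   4 ]
[ 0  -5  -1 ]
[ 0   0   0 ]
Pivot entry (3,3) in the last row is zero and there are no rows below to swap with -> zero pivot in column 3 (A is singular).

first zero-pivot column = 3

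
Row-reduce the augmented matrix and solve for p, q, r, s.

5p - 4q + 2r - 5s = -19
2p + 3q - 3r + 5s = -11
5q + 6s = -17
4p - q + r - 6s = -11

(-5, -1, -4, -2)

Forward elimination on [A|b]:
R2 <- R2 - (2/5)*R1:  [     0   23/5  -19/5      7  -17/5 ]
R4 <- R4 - (4/5)*R1:  [    0  11/5  -3/5    -2  21/5 ]
R3 <- R3 - (25/23)*R2:  [       0        0    95/23   -37/23  -306/23 ]
R4 <- R4 - (11/23)*R2:  [       0        0    28/23  -123/23   134/23 ]
R4 <- R4 - (28/95)*R3:  [       0        0        0  -463/95   926/95 ]
Row echelon form:
[ 5    -4      2       -5  |      -19 ]
[ 0  23/5  -19/5        7  |    -17/5 ]
[ 0     0  95/23   -37/23  |  -306/23 ]
[ 0     0      0  -463/95  |   926/95 ]
Back-substitution:
s = (926/95) / (-463/95) = -2
r = (-306/23 - (-37/23)*(-2)) / (95/23) = -4
q = (-17/5 - (-19/5)*(-4) - (7)*(-2)) / (23/5) = -1
p = (-19 - (-4)*(-1) - (2)*(-4) - (-5)*(-2)) / 5 = -5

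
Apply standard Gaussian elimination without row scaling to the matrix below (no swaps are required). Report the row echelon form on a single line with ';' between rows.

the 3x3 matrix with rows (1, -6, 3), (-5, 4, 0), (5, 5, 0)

REF = [1 -6 3; 0 -26 15; 0 0 135/26]

Forward elimination:
R2 <- R2 - (-5)*R1:  [   0  -26   15 ]
R3 <- R3 - (5)*R1:  [   0   35  -15 ]
R3 <- R3 - (-35/26)*R2:  [      0       0  135/26 ]
Row echelon form:
[ 1   -6       3 ]
[ 0  -26      15 ]
[ 0    0  135/26 ]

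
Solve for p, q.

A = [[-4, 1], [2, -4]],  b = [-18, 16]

Forward elimination on [A|b]:
R2 <- R2 - (-1/2)*R1:  [    0  -7/2     7 ]
Row echelon form:
[ -4     1  |  -18 ]
[  0  -7/2  |    7 ]
Back-substitution:
q = (7) / (-7/2) = -2
p = (-18 - (1)*(-2)) / -4 = 4

(4, -2)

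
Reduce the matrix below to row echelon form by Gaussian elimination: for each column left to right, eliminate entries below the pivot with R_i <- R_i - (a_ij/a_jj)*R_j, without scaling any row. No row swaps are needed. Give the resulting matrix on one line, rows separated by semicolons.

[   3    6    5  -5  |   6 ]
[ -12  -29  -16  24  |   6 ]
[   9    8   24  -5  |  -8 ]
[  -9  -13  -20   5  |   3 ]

REF = [3 6 5 -5 6; 0 -5 4 4 30; 0 0 1 2 -86; 0 0 0 -4 -35]

Forward elimination:
R2 <- R2 - (-4)*R1:  [  0  -5   4   4  30 ]
R3 <- R3 - (3)*R1:  [   0  -10    9   10  -26 ]
R4 <- R4 - (-3)*R1:  [   0    5   -5  -10   21 ]
R3 <- R3 - (2)*R2:  [   0    0    1    2  -86 ]
R4 <- R4 - (-1)*R2:  [  0   0  -1  -6  51 ]
R4 <- R4 - (-1)*R3:  [   0    0    0   -4  -35 ]
Row echelon form:
[ 3   6  5  -5  |    6 ]
[ 0  -5  4   4  |   30 ]
[ 0   0  1   2  |  -86 ]
[ 0   0  0  -4  |  -35 ]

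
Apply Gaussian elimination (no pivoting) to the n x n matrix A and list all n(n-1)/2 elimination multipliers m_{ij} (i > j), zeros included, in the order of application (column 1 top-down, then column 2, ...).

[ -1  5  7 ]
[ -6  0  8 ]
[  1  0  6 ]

Forward elimination:
R2 <- R2 - (6)*R1:  [   0  -30  -34 ]
R3 <- R3 - (-1)*R1:  [  0   5  13 ]
R3 <- R3 - (-1/6)*R2:  [    0     0  22/3 ]
Multipliers (in order of application): m_{21} = 6, m_{31} = -1, m_{32} = -1/6

multipliers: 6, -1, -1/6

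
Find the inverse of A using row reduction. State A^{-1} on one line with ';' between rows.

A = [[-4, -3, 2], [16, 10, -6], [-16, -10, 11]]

inverse = [5/4 13/40 -1/20; -2 -3/10 1/5; 0 1/5 1/5]

Gauss-Jordan on [A | I]:
R1 <- (1/-4)*R1:  [    1   3/4  -1/2  |  -1/4     0     0 ]
R2 <- R2 - (16)*R1:  [  0  -2   2  |   4   1   0 ]
R3 <- R3 - (-16)*R1:  [  0   2   3  |  -4   0   1 ]
R2 <- (1/-2)*R2:  [    0     1    -1  |    -2  -1/2     0 ]
R1 <- R1 - (3/4)*R2:  [   1    0  1/4  |  5/4  3/8    0 ]
R3 <- R3 - (2)*R2:  [ 0  0  5  |  0  1  1 ]
R3 <- (1/5)*R3:  [   0    0    1  |    0  1/5  1/5 ]
R1 <- R1 - (1/4)*R3:  [     1      0      0  |    5/4  13/40  -1/20 ]
R2 <- R2 - (-1)*R3:  [     0      1      0  |     -2  -3/10    1/5 ]
Right block of [I | A^{-1}] is the inverse:
[ 5/4  13/40  -1/20 ]
[  -2  -3/10    1/5 ]
[   0    1/5    1/5 ]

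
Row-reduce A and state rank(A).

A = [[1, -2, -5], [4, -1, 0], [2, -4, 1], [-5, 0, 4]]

rank(A) = 3

Row reduction:
R2 <- R2 - (4)*R1:  [  0   7  20 ]
R3 <- R3 - (2)*R1:  [  0   0  11 ]
R4 <- R4 - (-5)*R1:  [   0  -10  -21 ]
R4 <- R4 - (-10/7)*R2:  [    0     0  53/7 ]
R4 <- R4 - (53/77)*R3:  [ 0  0  0 ]
Row echelon form:
[ 1  -2  -5 ]
[ 0   7  20 ]
[ 0   0  11 ]
[ 0   0   0 ]
Nonzero rows / pivot columns: 3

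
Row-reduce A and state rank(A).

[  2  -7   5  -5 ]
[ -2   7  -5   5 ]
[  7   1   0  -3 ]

rank(A) = 2

Row reduction:
R2 <- R2 - (-1)*R1:  [ 0  0  0  0 ]
R3 <- R3 - (7/2)*R1:  [     0   51/2  -35/2   29/2 ]
R2 <-> R3   (pivot in column 2 was zero)
[ 2    -7      5    -5 ]
[ 0  51/2  -35/2  29/2 ]
[ 0     0      0     0 ]
Row echelon form:
[ 2    -7      5    -5 ]
[ 0  51/2  -35/2  29/2 ]
[ 0     0      0     0 ]
Nonzero rows / pivot columns: 2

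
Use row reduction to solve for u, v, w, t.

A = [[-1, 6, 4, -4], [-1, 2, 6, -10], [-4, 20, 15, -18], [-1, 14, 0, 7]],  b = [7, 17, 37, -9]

Forward elimination on [A|b]:
R2 <- R2 - (1)*R1:  [  0  -4   2  -6  10 ]
R3 <- R3 - (4)*R1:  [  0  -4  -1  -2   9 ]
R4 <- R4 - (1)*R1:  [   0    8   -4   11  -16 ]
R3 <- R3 - (1)*R2:  [  0   0  -3   4  -1 ]
R4 <- R4 - (-2)*R2:  [  0   0   0  -1   4 ]
Row echelon form:
[ -1   6   4  -4  |   7 ]
[  0  -4   2  -6  |  10 ]
[  0   0  -3   4  |  -1 ]
[  0   0   0  -1  |   4 ]
Back-substitution:
t = (4) / -1 = -4
w = (-1 - (4)*(-4)) / -3 = -5
v = (10 - (2)*(-5) - (-6)*(-4)) / -4 = 1
u = (7 - (6)*(1) - (4)*(-5) - (-4)*(-4)) / -1 = -5

(-5, 1, -5, -4)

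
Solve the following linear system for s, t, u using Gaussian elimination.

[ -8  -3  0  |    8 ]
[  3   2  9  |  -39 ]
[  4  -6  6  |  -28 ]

Forward elimination on [A|b]:
R2 <- R2 - (-3/8)*R1:  [   0  7/8    9  -36 ]
R3 <- R3 - (-1/2)*R1:  [     0  -15/2      6    -24 ]
R3 <- R3 - (-60/7)*R2:  [       0        0    582/7  -2328/7 ]
Row echelon form:
[ -8   -3      0  |        8 ]
[  0  7/8      9  |      -36 ]
[  0    0  582/7  |  -2328/7 ]
Back-substitution:
u = (-2328/7) / (582/7) = -4
t = (-36 - (9)*(-4)) / (7/8) = 0
s = (8 - (-3)*(0)) / -8 = -1

(-1, 0, -4)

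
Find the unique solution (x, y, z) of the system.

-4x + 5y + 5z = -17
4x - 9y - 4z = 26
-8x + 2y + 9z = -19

Forward elimination on [A|b]:
R2 <- R2 - (-1)*R1:  [  0  -4   1   9 ]
R3 <- R3 - (2)*R1:  [  0  -8  -1  15 ]
R3 <- R3 - (2)*R2:  [  0   0  -3  -3 ]
Row echelon form:
[ -4   5   5  |  -17 ]
[  0  -4   1  |    9 ]
[  0   0  -3  |   -3 ]
Back-substitution:
z = (-3) / -3 = 1
y = (9 - (1)*(1)) / -4 = -2
x = (-17 - (5)*(-2) - (5)*(1)) / -4 = 3

(3, -2, 1)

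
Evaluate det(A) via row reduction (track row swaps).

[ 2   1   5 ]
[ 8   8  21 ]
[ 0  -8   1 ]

det(A) = 24

Forward elimination:
R2 <- R2 - (4)*R1:  [ 0  4  1 ]
R3 <- R3 - (-2)*R2:  [ 0  0  3 ]
Upper-triangular form:
[ 2  1  5 ]
[ 0  4  1 ]
[ 0  0  3 ]
det(A) = (-1)^0 * (2) * (4) * (3) = 24  (0 row swaps -> sign +1)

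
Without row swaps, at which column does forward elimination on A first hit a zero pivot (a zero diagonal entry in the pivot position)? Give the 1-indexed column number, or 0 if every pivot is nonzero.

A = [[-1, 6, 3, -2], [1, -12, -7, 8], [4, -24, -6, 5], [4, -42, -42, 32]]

first zero-pivot column = 0

Naive forward elimination:
R2 <- R2 - (-1)*R1:  [  0  -6  -4   6 ]
R3 <- R3 - (-4)*R1:  [  0   0   6  -3 ]
R4 <- R4 - (-4)*R1:  [   0  -18  -30   24 ]
R4 <- R4 - (3)*R2:  [   0    0  -18    6 ]
R4 <- R4 - (-3)*R3:  [  0   0   0  -3 ]
All pivots nonzero; naive elimination completes without hitting a zero pivot.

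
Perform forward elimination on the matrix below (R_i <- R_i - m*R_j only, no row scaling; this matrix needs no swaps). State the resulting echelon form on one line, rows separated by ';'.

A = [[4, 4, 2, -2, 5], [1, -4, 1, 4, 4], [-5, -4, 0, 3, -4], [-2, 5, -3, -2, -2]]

Forward elimination:
R2 <- R2 - (1/4)*R1:  [    0    -5   1/2   9/2  11/4 ]
R3 <- R3 - (-5/4)*R1:  [   0    1  5/2  1/2  9/4 ]
R4 <- R4 - (-1/2)*R1:  [   0    7   -2   -3  1/2 ]
R3 <- R3 - (-1/5)*R2:  [    0     0  13/5   7/5  14/5 ]
R4 <- R4 - (-7/5)*R2:  [      0       0  -13/10   33/10   87/20 ]
R4 <- R4 - (-1/2)*R3:  [    0     0     0     4  23/4 ]
Row echelon form:
[ 4   4     2   -2     5 ]
[ 0  -5   1/2  9/2  11/4 ]
[ 0   0  13/5  7/5  14/5 ]
[ 0   0     0    4  23/4 ]

REF = [4 4 2 -2 5; 0 -5 1/2 9/2 11/4; 0 0 13/5 7/5 14/5; 0 0 0 4 23/4]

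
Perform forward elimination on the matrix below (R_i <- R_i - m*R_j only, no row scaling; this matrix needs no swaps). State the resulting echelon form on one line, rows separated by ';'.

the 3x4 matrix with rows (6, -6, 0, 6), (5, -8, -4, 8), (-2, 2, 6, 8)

REF = [6 -6 0 6; 0 -3 -4 3; 0 0 6 10]

Forward elimination:
R2 <- R2 - (5/6)*R1:  [  0  -3  -4   3 ]
R3 <- R3 - (-1/3)*R1:  [  0   0   6  10 ]
Row echelon form:
[ 6  -6   0   6 ]
[ 0  -3  -4   3 ]
[ 0   0   6  10 ]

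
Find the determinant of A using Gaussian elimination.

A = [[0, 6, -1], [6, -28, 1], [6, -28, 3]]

det(A) = -72

Forward elimination:
R1 <-> R2   (pivot in column 1 was zero)
[ 6  -28   1 ]
[ 0    6  -1 ]
[ 6  -28   3 ]
R3 <- R3 - (1)*R1:  [ 0  0  2 ]
Upper-triangular form:
[ 6  -28   1 ]
[ 0    6  -1 ]
[ 0    0   2 ]
det(A) = (-1)^1 * (6) * (6) * (2) = -72  (1 row swap -> sign -1)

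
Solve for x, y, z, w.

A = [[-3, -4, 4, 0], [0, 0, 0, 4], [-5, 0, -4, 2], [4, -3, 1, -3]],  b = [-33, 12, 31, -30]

(-1, 4, -5, 3)

Forward elimination on [A|b]:
R3 <- R3 - (5/3)*R1:  [     0   20/3  -32/3      2     86 ]
R4 <- R4 - (-4/3)*R1:  [     0  -25/3   19/3     -3    -74 ]
R2 <-> R3   (pivot in column 2 was zero)
[ -3     -4      4   0  -33 ]
[  0   20/3  -32/3   2   86 ]
[  0      0      0   4   12 ]
[  0  -25/3   19/3  -3  -74 ]
R4 <- R4 - (-5/4)*R2:  [    0     0    -7  -1/2  67/2 ]
R3 <-> R4   (pivot in column 3 was zero)
[ -3    -4      4     0   -33 ]
[  0  20/3  -32/3     2    86 ]
[  0     0     -7  -1/2  67/2 ]
[  0     0      0     4    12 ]
Row echelon form:
[ -3    -4      4     0  |   -33 ]
[  0  20/3  -32/3     2  |    86 ]
[  0     0     -7  -1/2  |  67/2 ]
[  0     0      0     4  |    12 ]
Back-substitution:
w = (12) / 4 = 3
z = (67/2 - (-1/2)*(3)) / -7 = -5
y = (86 - (-32/3)*(-5) - (2)*(3)) / (20/3) = 4
x = (-33 - (-4)*(4) - (4)*(-5)) / -3 = -1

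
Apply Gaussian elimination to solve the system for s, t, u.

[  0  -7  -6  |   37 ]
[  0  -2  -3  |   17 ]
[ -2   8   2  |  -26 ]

(4, -1, -5)

Forward elimination on [A|b]:
R1 <-> R3   (pivot in column 1 was zero)
[ -2   8   2  -26 ]
[  0  -2  -3   17 ]
[  0  -7  -6   37 ]
R3 <- R3 - (7/2)*R2:  [     0      0    9/2  -45/2 ]
Row echelon form:
[ -2   8    2  |    -26 ]
[  0  -2   -3  |     17 ]
[  0   0  9/2  |  -45/2 ]
Back-substitution:
u = (-45/2) / (9/2) = -5
t = (17 - (-3)*(-5)) / -2 = -1
s = (-26 - (8)*(-1) - (2)*(-5)) / -2 = 4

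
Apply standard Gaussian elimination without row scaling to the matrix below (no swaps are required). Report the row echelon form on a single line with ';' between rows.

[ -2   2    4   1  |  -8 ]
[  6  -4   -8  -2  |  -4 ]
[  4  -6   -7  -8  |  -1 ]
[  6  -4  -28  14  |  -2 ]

REF = [-2 2 4 1 -8; 0 2 4 1 -28; 0 0 5 -5 -45; 0 0 0 -4 -178]

Forward elimination:
R2 <- R2 - (-3)*R1:  [   0    2    4    1  -28 ]
R3 <- R3 - (-2)*R1:  [   0   -2    1   -6  -17 ]
R4 <- R4 - (-3)*R1:  [   0    2  -16   17  -26 ]
R3 <- R3 - (-1)*R2:  [   0    0    5   -5  -45 ]
R4 <- R4 - (1)*R2:  [   0    0  -20   16    2 ]
R4 <- R4 - (-4)*R3:  [    0     0     0    -4  -178 ]
Row echelon form:
[ -2  2  4   1  |    -8 ]
[  0  2  4   1  |   -28 ]
[  0  0  5  -5  |   -45 ]
[  0  0  0  -4  |  -178 ]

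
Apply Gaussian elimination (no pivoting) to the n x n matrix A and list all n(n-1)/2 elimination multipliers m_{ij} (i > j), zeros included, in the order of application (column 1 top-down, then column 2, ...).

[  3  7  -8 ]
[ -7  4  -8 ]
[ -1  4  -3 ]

multipliers: -7/3, -1/3, 19/61

Forward elimination:
R2 <- R2 - (-7/3)*R1:  [     0   61/3  -80/3 ]
R3 <- R3 - (-1/3)*R1:  [     0   19/3  -17/3 ]
R3 <- R3 - (19/61)*R2:  [      0       0  161/61 ]
Multipliers (in order of application): m_{21} = -7/3, m_{31} = -1/3, m_{32} = 19/61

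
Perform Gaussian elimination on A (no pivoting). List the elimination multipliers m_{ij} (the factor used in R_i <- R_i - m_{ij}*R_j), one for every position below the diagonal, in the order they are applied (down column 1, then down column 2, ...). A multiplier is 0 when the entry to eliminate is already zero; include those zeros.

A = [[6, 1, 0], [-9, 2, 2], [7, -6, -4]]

multipliers: -3/2, 7/6, -43/21

Forward elimination:
R2 <- R2 - (-3/2)*R1:  [   0  7/2    2 ]
R3 <- R3 - (7/6)*R1:  [     0  -43/6     -4 ]
R3 <- R3 - (-43/21)*R2:  [    0     0  2/21 ]
Multipliers (in order of application): m_{21} = -3/2, m_{31} = 7/6, m_{32} = -43/21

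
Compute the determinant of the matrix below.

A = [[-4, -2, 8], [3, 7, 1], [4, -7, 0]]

Forward elimination:
R2 <- R2 - (-3/4)*R1:  [    0  11/2     7 ]
R3 <- R3 - (-1)*R1:  [  0  -9   8 ]
R3 <- R3 - (-18/11)*R2:  [      0       0  214/11 ]
Upper-triangular form:
[ -4    -2       8 ]
[  0  11/2       7 ]
[  0     0  214/11 ]
det(A) = (-1)^0 * (-4) * (11/2) * (214/11) = -428  (0 row swaps -> sign +1)

det(A) = -428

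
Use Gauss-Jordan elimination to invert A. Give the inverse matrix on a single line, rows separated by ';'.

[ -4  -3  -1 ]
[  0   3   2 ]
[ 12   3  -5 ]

Gauss-Jordan on [A | I]:
R1 <- (1/-4)*R1:  [    1   3/4   1/4  |  -1/4     0     0 ]
R3 <- R3 - (12)*R1:  [  0  -6  -8  |   3   0   1 ]
R2 <- (1/3)*R2:  [   0    1  2/3  |    0  1/3    0 ]
R1 <- R1 - (3/4)*R2:  [    1     0  -1/4  |  -1/4  -1/4     0 ]
R3 <- R3 - (-6)*R2:  [  0   0  -4  |   3   2   1 ]
R3 <- (1/-4)*R3:  [    0     0     1  |  -3/4  -1/2  -1/4 ]
R1 <- R1 - (-1/4)*R3:  [     1      0      0  |  -7/16   -3/8  -1/16 ]
R2 <- R2 - (2/3)*R3:  [   0    1    0  |  1/2  2/3  1/6 ]
Right block of [I | A^{-1}] is the inverse:
[ -7/16  -3/8  -1/16 ]
[   1/2   2/3    1/6 ]
[  -3/4  -1/2   -1/4 ]

inverse = [-7/16 -3/8 -1/16; 1/2 2/3 1/6; -3/4 -1/2 -1/4]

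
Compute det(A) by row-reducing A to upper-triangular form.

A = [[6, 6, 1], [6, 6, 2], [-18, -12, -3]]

Forward elimination:
R2 <- R2 - (1)*R1:  [ 0  0  1 ]
R3 <- R3 - (-3)*R1:  [ 0  6  0 ]
R2 <-> R3   (pivot in column 2 was zero)
[ 6  6  1 ]
[ 0  6  0 ]
[ 0  0  1 ]
Upper-triangular form:
[ 6  6  1 ]
[ 0  6  0 ]
[ 0  0  1 ]
det(A) = (-1)^1 * (6) * (6) * (1) = -36  (1 row swap -> sign -1)

det(A) = -36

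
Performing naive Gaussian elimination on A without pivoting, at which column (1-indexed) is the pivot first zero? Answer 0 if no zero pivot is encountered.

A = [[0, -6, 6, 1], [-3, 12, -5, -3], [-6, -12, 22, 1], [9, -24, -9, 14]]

Naive forward elimination:
Pivot entry (1,1) is zero but row 2 has -3 in column 1 -> naive elimination stops; a row interchange (e.g. R1 <-> R2) would be required here.

first zero-pivot column = 1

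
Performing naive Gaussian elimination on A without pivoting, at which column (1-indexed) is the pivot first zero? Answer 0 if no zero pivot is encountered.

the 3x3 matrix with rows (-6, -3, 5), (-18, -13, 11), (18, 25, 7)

first zero-pivot column = 0

Naive forward elimination:
R2 <- R2 - (3)*R1:  [  0  -4  -4 ]
R3 <- R3 - (-3)*R1:  [  0  16  22 ]
R3 <- R3 - (-4)*R2:  [ 0  0  6 ]
All pivots nonzero; naive elimination completes without hitting a zero pivot.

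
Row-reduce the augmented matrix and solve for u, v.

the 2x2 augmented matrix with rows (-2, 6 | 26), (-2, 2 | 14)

(-4, 3)

Forward elimination on [A|b]:
R2 <- R2 - (1)*R1:  [   0   -4  -12 ]
Row echelon form:
[ -2   6  |   26 ]
[  0  -4  |  -12 ]
Back-substitution:
v = (-12) / -4 = 3
u = (26 - (6)*(3)) / -2 = -4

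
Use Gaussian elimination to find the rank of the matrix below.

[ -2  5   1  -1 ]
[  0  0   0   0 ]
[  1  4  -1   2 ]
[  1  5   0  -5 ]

Row reduction:
R3 <- R3 - (-1/2)*R1:  [    0  13/2  -1/2   3/2 ]
R4 <- R4 - (-1/2)*R1:  [     0   15/2    1/2  -11/2 ]
R2 <-> R3   (pivot in column 2 was zero)
[ -2     5     1     -1 ]
[  0  13/2  -1/2    3/2 ]
[  0     0     0      0 ]
[  0  15/2   1/2  -11/2 ]
R4 <- R4 - (15/13)*R2:  [      0       0   14/13  -94/13 ]
R3 <-> R4   (pivot in column 3 was zero)
[ -2     5      1      -1 ]
[  0  13/2   -1/2     3/2 ]
[  0     0  14/13  -94/13 ]
[  0     0      0       0 ]
Row echelon form:
[ -2     5      1      -1 ]
[  0  13/2   -1/2     3/2 ]
[  0     0  14/13  -94/13 ]
[  0     0      0       0 ]
Nonzero rows / pivot columns: 3

rank(A) = 3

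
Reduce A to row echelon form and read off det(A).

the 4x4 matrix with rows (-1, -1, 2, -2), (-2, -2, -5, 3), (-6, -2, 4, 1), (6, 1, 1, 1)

det(A) = -273

Forward elimination:
R2 <- R2 - (2)*R1:  [  0   0  -9   7 ]
R3 <- R3 - (6)*R1:  [  0   4  -8  13 ]
R4 <- R4 - (-6)*R1:  [   0   -5   13  -11 ]
R2 <-> R3   (pivot in column 2 was zero)
[ -1  -1   2   -2 ]
[  0   4  -8   13 ]
[  0   0  -9    7 ]
[  0  -5  13  -11 ]
R4 <- R4 - (-5/4)*R2:  [    0     0     3  21/4 ]
R4 <- R4 - (-1/3)*R3:  [     0      0      0  91/12 ]
Upper-triangular form:
[ -1  -1   2     -2 ]
[  0   4  -8     13 ]
[  0   0  -9      7 ]
[  0   0   0  91/12 ]
det(A) = (-1)^1 * (-1) * (4) * (-9) * (91/12) = -273  (1 row swap -> sign -1)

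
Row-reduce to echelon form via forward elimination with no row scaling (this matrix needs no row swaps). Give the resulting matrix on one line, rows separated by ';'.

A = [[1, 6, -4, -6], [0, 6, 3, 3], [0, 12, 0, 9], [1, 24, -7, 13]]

Forward elimination:
R4 <- R4 - (1)*R1:  [  0  18  -3  19 ]
R3 <- R3 - (2)*R2:  [  0   0  -6   3 ]
R4 <- R4 - (3)*R2:  [   0    0  -12   10 ]
R4 <- R4 - (2)*R3:  [ 0  0  0  4 ]
Row echelon form:
[ 1  6  -4  -6 ]
[ 0  6   3   3 ]
[ 0  0  -6   3 ]
[ 0  0   0   4 ]

REF = [1 6 -4 -6; 0 6 3 3; 0 0 -6 3; 0 0 0 4]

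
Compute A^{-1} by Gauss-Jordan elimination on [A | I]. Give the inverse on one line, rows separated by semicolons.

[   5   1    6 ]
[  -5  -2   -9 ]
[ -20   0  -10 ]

inverse = [-2 -1 -3/10; -13 -7 -3/2; 4 2 1/2]

Gauss-Jordan on [A | I]:
R1 <- (1/5)*R1:  [   1  1/5  6/5  |  1/5    0    0 ]
R2 <- R2 - (-5)*R1:  [  0  -1  -3  |   1   1   0 ]
R3 <- R3 - (-20)*R1:  [  0   4  14  |   4   0   1 ]
R2 <- (1/-1)*R2:  [  0   1   3  |  -1  -1   0 ]
R1 <- R1 - (1/5)*R2:  [   1    0  3/5  |  2/5  1/5    0 ]
R3 <- R3 - (4)*R2:  [ 0  0  2  |  8  4  1 ]
R3 <- (1/2)*R3:  [   0    0    1  |    4    2  1/2 ]
R1 <- R1 - (3/5)*R3:  [     1      0      0  |     -2     -1  -3/10 ]
R2 <- R2 - (3)*R3:  [    0     1     0  |   -13    -7  -3/2 ]
Right block of [I | A^{-1}] is the inverse:
[  -2  -1  -3/10 ]
[ -13  -7   -3/2 ]
[   4   2    1/2 ]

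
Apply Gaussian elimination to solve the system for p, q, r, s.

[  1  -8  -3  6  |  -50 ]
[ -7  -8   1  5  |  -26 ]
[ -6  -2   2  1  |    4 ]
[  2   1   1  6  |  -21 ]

Forward elimination on [A|b]:
R2 <- R2 - (-7)*R1:  [    0   -64   -20    47  -376 ]
R3 <- R3 - (-6)*R1:  [    0   -50   -16    37  -296 ]
R4 <- R4 - (2)*R1:  [  0  17   7  -6  79 ]
R3 <- R3 - (25/32)*R2:  [    0     0  -3/8  9/32  -9/4 ]
R4 <- R4 - (-17/64)*R2:  [      0       0   27/16  415/64  -167/8 ]
R4 <- R4 - (-9/2)*R3:  [    0     0     0  31/4   -31 ]
Row echelon form:
[ 1   -8    -3     6  |   -50 ]
[ 0  -64   -20    47  |  -376 ]
[ 0    0  -3/8  9/32  |  -9/4 ]
[ 0    0     0  31/4  |   -31 ]
Back-substitution:
s = (-31) / (31/4) = -4
r = (-9/4 - (9/32)*(-4)) / (-3/8) = 3
q = (-376 - (-20)*(3) - (47)*(-4)) / -64 = 2
p = (-50 - (-8)*(2) - (-3)*(3) - (6)*(-4)) / 1 = -1

(-1, 2, 3, -4)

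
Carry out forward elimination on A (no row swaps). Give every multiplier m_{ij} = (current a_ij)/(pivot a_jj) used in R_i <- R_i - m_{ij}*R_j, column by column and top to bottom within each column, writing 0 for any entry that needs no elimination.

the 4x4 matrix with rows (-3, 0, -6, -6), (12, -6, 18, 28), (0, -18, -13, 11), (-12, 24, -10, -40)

multipliers: -4, 0, 4, 3, -4, -2

Forward elimination:
R2 <- R2 - (-4)*R1:  [  0  -6  -6   4 ]
R3: entry in column 1 is already 0 -> m_{31} = 0 (no row operation needed)
R4 <- R4 - (4)*R1:  [   0   24   14  -16 ]
R3 <- R3 - (3)*R2:  [  0   0   5  -1 ]
R4 <- R4 - (-4)*R2:  [   0    0  -10    0 ]
R4 <- R4 - (-2)*R3:  [  0   0   0  -2 ]
Multipliers (in order of application): m_{21} = -4, m_{31} = 0, m_{41} = 4, m_{32} = 3, m_{42} = -4, m_{43} = -2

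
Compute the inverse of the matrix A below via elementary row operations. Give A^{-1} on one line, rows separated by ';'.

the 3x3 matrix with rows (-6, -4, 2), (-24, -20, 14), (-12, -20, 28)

Gauss-Jordan on [A | I]:
R1 <- (1/-6)*R1:  [    1   2/3  -1/3  |  -1/6     0     0 ]
R2 <- R2 - (-24)*R1:  [  0  -4   6  |  -4   1   0 ]
R3 <- R3 - (-12)*R1:  [   0  -12   24  |   -2    0    1 ]
R2 <- (1/-4)*R2:  [    0     1  -3/2  |     1  -1/4     0 ]
R1 <- R1 - (2/3)*R2:  [    1     0   2/3  |  -5/6   1/6     0 ]
R3 <- R3 - (-12)*R2:  [  0   0   6  |  10  -3   1 ]
R3 <- (1/6)*R3:  [    0     0     1  |   5/3  -1/2   1/6 ]
R1 <- R1 - (2/3)*R3:  [      1       0       0  |  -35/18     1/2    -1/9 ]
R2 <- R2 - (-3/2)*R3:  [   0    1    0  |  7/2   -1  1/4 ]
Right block of [I | A^{-1}] is the inverse:
[ -35/18   1/2  -1/9 ]
[    7/2    -1   1/4 ]
[    5/3  -1/2   1/6 ]

inverse = [-35/18 1/2 -1/9; 7/2 -1 1/4; 5/3 -1/2 1/6]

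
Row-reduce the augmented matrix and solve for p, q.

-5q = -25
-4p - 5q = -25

(0, 5)

Forward elimination on [A|b]:
R1 <-> R2   (pivot in column 1 was zero)
[ -4  -5  -25 ]
[  0  -5  -25 ]
Row echelon form:
[ -4  -5  |  -25 ]
[  0  -5  |  -25 ]
Back-substitution:
q = (-25) / -5 = 5
p = (-25 - (-5)*(5)) / -4 = 0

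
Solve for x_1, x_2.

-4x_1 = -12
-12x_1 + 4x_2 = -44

(3, -2)

Forward elimination on [A|b]:
R2 <- R2 - (3)*R1:  [  0   4  -8 ]
Row echelon form:
[ -4  0  |  -12 ]
[  0  4  |   -8 ]
Back-substitution:
x_2 = (-8) / 4 = -2
x_1 = (-12) / -4 = 3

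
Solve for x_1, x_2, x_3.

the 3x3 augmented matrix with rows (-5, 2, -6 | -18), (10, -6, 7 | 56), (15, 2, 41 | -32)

Forward elimination on [A|b]:
R2 <- R2 - (-2)*R1:  [  0  -2  -5  20 ]
R3 <- R3 - (-3)*R1:  [   0    8   23  -86 ]
R3 <- R3 - (-4)*R2:  [  0   0   3  -6 ]
Row echelon form:
[ -5   2  -6  |  -18 ]
[  0  -2  -5  |   20 ]
[  0   0   3  |   -6 ]
Back-substitution:
x_3 = (-6) / 3 = -2
x_2 = (20 - (-5)*(-2)) / -2 = -5
x_1 = (-18 - (2)*(-5) - (-6)*(-2)) / -5 = 4

(4, -5, -2)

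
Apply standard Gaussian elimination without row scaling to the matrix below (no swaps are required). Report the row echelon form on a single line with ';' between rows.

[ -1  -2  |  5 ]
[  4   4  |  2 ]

Forward elimination:
R2 <- R2 - (-4)*R1:  [  0  -4  22 ]
Row echelon form:
[ -1  -2  |   5 ]
[  0  -4  |  22 ]

REF = [-1 -2 5; 0 -4 22]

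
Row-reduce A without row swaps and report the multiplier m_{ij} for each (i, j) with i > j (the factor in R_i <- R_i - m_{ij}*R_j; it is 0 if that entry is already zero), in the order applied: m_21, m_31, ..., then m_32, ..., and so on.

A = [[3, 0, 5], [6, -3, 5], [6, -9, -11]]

Forward elimination:
R2 <- R2 - (2)*R1:  [  0  -3  -5 ]
R3 <- R3 - (2)*R1:  [   0   -9  -21 ]
R3 <- R3 - (3)*R2:  [  0   0  -6 ]
Multipliers (in order of application): m_{21} = 2, m_{31} = 2, m_{32} = 3

multipliers: 2, 2, 3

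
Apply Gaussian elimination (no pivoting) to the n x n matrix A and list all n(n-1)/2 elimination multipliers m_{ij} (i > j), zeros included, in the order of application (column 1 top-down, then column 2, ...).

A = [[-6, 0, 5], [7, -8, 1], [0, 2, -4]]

multipliers: -7/6, 0, -1/4

Forward elimination:
R2 <- R2 - (-7/6)*R1:  [    0    -8  41/6 ]
R3: entry in column 1 is already 0 -> m_{31} = 0 (no row operation needed)
R3 <- R3 - (-1/4)*R2:  [      0       0  -55/24 ]
Multipliers (in order of application): m_{21} = -7/6, m_{31} = 0, m_{32} = -1/4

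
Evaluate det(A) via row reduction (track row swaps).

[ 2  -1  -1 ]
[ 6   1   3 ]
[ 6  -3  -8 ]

det(A) = -40

Forward elimination:
R2 <- R2 - (3)*R1:  [ 0  4  6 ]
R3 <- R3 - (3)*R1:  [  0   0  -5 ]
Upper-triangular form:
[ 2  -1  -1 ]
[ 0   4   6 ]
[ 0   0  -5 ]
det(A) = (-1)^0 * (2) * (4) * (-5) = -40  (0 row swaps -> sign +1)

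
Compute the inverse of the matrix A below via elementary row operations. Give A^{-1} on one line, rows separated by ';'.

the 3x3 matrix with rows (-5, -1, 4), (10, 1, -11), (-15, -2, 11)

Gauss-Jordan on [A | I]:
R1 <- (1/-5)*R1:  [    1   1/5  -4/5  |  -1/5     0     0 ]
R2 <- R2 - (10)*R1:  [  0  -1  -3  |   2   1   0 ]
R3 <- R3 - (-15)*R1:  [  0   1  -1  |  -3   0   1 ]
R2 <- (1/-1)*R2:  [  0   1   3  |  -2  -1   0 ]
R1 <- R1 - (1/5)*R2:  [    1     0  -7/5  |   1/5   1/5     0 ]
R3 <- R3 - (1)*R2:  [  0   0  -4  |  -1   1   1 ]
R3 <- (1/-4)*R3:  [    0     0     1  |   1/4  -1/4  -1/4 ]
R1 <- R1 - (-7/5)*R3:  [     1      0      0  |  11/20  -3/20  -7/20 ]
R2 <- R2 - (3)*R3:  [     0      1      0  |  -11/4   -1/4    3/4 ]
Right block of [I | A^{-1}] is the inverse:
[ 11/20  -3/20  -7/20 ]
[ -11/4   -1/4    3/4 ]
[   1/4   -1/4   -1/4 ]

inverse = [11/20 -3/20 -7/20; -11/4 -1/4 3/4; 1/4 -1/4 -1/4]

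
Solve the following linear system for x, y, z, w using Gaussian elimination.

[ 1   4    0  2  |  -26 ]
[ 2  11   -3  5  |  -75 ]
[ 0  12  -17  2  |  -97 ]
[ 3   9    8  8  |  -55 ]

Forward elimination on [A|b]:
R2 <- R2 - (2)*R1:  [   0    3   -3    1  -23 ]
R4 <- R4 - (3)*R1:  [  0  -3   8   2  23 ]
R3 <- R3 - (4)*R2:  [  0   0  -5  -2  -5 ]
R4 <- R4 - (-1)*R2:  [ 0  0  5  3  0 ]
R4 <- R4 - (-1)*R3:  [  0   0   0   1  -5 ]
Row echelon form:
[ 1  4   0   2  |  -26 ]
[ 0  3  -3   1  |  -23 ]
[ 0  0  -5  -2  |   -5 ]
[ 0  0   0   1  |   -5 ]
Back-substitution:
w = (-5) / 1 = -5
z = (-5 - (-2)*(-5)) / -5 = 3
y = (-23 - (-3)*(3) - (1)*(-5)) / 3 = -3
x = (-26 - (4)*(-3) - (2)*(-5)) / 1 = -4

(-4, -3, 3, -5)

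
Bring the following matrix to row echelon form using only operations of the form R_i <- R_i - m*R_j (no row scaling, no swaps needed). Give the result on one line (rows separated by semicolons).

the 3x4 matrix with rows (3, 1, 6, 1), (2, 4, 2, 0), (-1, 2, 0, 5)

Forward elimination:
R2 <- R2 - (2/3)*R1:  [    0  10/3    -2  -2/3 ]
R3 <- R3 - (-1/3)*R1:  [    0   7/3     2  16/3 ]
R3 <- R3 - (7/10)*R2:  [    0     0  17/5  29/5 ]
Row echelon form:
[ 3     1     6     1 ]
[ 0  10/3    -2  -2/3 ]
[ 0     0  17/5  29/5 ]

REF = [3 1 6 1; 0 10/3 -2 -2/3; 0 0 17/5 29/5]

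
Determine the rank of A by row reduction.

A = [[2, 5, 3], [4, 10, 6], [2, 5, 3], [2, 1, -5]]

rank(A) = 2

Row reduction:
R2 <- R2 - (2)*R1:  [ 0  0  0 ]
R3 <- R3 - (1)*R1:  [ 0  0  0 ]
R4 <- R4 - (1)*R1:  [  0  -4  -8 ]
R2 <-> R4   (pivot in column 2 was zero)
[ 2   5   3 ]
[ 0  -4  -8 ]
[ 0   0   0 ]
[ 0   0   0 ]
Row echelon form:
[ 2   5   3 ]
[ 0  -4  -8 ]
[ 0   0   0 ]
[ 0   0   0 ]
Nonzero rows / pivot columns: 2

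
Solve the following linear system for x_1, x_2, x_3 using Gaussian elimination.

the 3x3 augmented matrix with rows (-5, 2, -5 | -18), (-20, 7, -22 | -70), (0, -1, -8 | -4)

Forward elimination on [A|b]:
R2 <- R2 - (4)*R1:  [  0  -1  -2   2 ]
R3 <- R3 - (1)*R2:  [  0   0  -6  -6 ]
Row echelon form:
[ -5   2  -5  |  -18 ]
[  0  -1  -2  |    2 ]
[  0   0  -6  |   -6 ]
Back-substitution:
x_3 = (-6) / -6 = 1
x_2 = (2 - (-2)*(1)) / -1 = -4
x_1 = (-18 - (2)*(-4) - (-5)*(1)) / -5 = 1

(1, -4, 1)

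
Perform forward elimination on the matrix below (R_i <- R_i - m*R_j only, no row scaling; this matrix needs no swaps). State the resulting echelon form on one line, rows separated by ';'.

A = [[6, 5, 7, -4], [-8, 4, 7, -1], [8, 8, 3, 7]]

Forward elimination:
R2 <- R2 - (-4/3)*R1:  [     0   32/3   49/3  -19/3 ]
R3 <- R3 - (4/3)*R1:  [     0    4/3  -19/3   37/3 ]
R3 <- R3 - (1/8)*R2:  [     0      0  -67/8  105/8 ]
Row echelon form:
[ 6     5      7     -4 ]
[ 0  32/3   49/3  -19/3 ]
[ 0     0  -67/8  105/8 ]

REF = [6 5 7 -4; 0 32/3 49/3 -19/3; 0 0 -67/8 105/8]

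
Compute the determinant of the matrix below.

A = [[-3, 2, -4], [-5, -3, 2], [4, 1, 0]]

Forward elimination:
R2 <- R2 - (5/3)*R1:  [     0  -19/3   26/3 ]
R3 <- R3 - (-4/3)*R1:  [     0   11/3  -16/3 ]
R3 <- R3 - (-11/19)*R2:  [     0      0  -6/19 ]
Upper-triangular form:
[ -3      2     -4 ]
[  0  -19/3   26/3 ]
[  0      0  -6/19 ]
det(A) = (-1)^0 * (-3) * (-19/3) * (-6/19) = -6  (0 row swaps -> sign +1)

det(A) = -6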